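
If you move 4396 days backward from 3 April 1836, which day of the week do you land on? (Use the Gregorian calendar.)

Sunday

First find the weekday of Apr 3, 1836. Doomsday rule: the anchor day for the 1800s is Friday. For year 36: 36÷12 = 3 r 0, and 0÷4 = 0, so 3+0+0 = 3.
Friday + 3 ≡ Monday — that's 1836's doomsday.
In April the doomsday date is Apr 4.
Apr 3 is 1 day before Apr 4; 1 mod 7 = 1, so Monday − 1 = Sunday.
4396 mod 7 = 0, so 4396 days before a Sunday is Sunday − 0 = Sunday.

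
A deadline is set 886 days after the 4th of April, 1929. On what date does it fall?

September 7, 1931

+365 (one year) → Apr 4, 1930 (521 left).
+365 (one year) → Apr 4, 1931 (156 left).
Apr has 30 days: +27 → May 1, 1931 (129 left).
May has 31 days: +31 → Jun 1, 1931 (98 left).
Jun has 30 days: +30 → Jul 1, 1931 (68 left).
Jul has 31 days: +31 → Aug 1, 1931 (37 left).
Aug has 31 days: +31 → Sep 1, 1931 (6 left).
+6 → Sep 7, 1931.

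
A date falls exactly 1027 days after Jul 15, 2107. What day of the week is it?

Wednesday

Jul 15, 2107 is a Friday.
1027 mod 7 = 5, so 1027 days after a Friday is Friday + 5 = Wednesday.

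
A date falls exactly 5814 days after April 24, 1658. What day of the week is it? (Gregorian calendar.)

Sunday

First find the weekday of Apr 24, 1658. Doomsday rule: the anchor day for the 1600s is Tuesday. For year 58: 58÷12 = 4 r 10, and 10÷4 = 2, so 4+10+2 = 16.
Tuesday + 16 ≡ Thursday — that's 1658's doomsday.
In April the doomsday date is Apr 4.
Apr 24 is 20 days after Apr 4; 20 mod 7 = 6, so Thursday + 6 = Wednesday.
5814 mod 7 = 4, so 5814 days after a Wednesday is Wednesday + 4 = Sunday.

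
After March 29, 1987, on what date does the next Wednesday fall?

Mar 29, 1987 is a Sunday.
From Sunday to the next Wednesday is 3 days.
Mar 29, 1987 + 3 = Apr 1, 1987.

April 1, 1987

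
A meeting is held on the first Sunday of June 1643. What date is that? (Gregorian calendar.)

June 1, 1643 is a Monday.
The first Sunday is therefore June 7 (6 days later).

June 7, 1643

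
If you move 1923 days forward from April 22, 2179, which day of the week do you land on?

Tuesday

Apr 22, 2179 is a Thursday.
1923 mod 7 = 5, so 1923 days after a Thursday is Thursday + 5 = Tuesday.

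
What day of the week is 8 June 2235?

Monday

Doomsday rule: the anchor day for the 2200s is Friday. For year 35: 35÷12 = 2 r 11, and 11÷4 = 2, so 2+11+2 = 15.
Friday + 15 ≡ Saturday — that's 2235's doomsday.
In June the doomsday date is Jun 6.
Jun 8 is 2 days after Jun 6; 2 mod 7 = 2, so Saturday + 2 = Monday.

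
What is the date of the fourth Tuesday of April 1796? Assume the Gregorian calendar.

April 1, 1796 is a Friday.
The first Tuesday is therefore April 5 (4 days later).
The fourth Tuesday is 5 + 3×7 = April 26.

April 26, 1796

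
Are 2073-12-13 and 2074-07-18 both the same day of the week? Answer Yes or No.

Yes

From Dec 13, 2073 to Jul 18, 2074 is 217 days.
217 mod 7 = 0, so they are the same weekday.
(Dec 13, 2073 is a Wednesday; Jul 18, 2074 is a Wednesday.)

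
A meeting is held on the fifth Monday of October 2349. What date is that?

October 1, 2349 is a Saturday.
The first Monday is therefore October 3 (2 days later).
The fifth Monday is 3 + 4×7 = October 31.

October 31, 2349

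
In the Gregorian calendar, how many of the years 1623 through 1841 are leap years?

Multiples of 4 in [1623,1841]: 55.
Of those, multiples of 100: 2 (not leap unless ÷400).
Multiples of 400: 0.
Leap years = 55 − 2 + 0 = 53.

53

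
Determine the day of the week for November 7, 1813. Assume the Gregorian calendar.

Sunday

Doomsday rule: the anchor day for the 1800s is Friday. For year 13: 13÷12 = 1 r 1, and 1÷4 = 0, so 1+1+0 = 2.
Friday + 2 ≡ Sunday — that's 1813's doomsday.
In November the doomsday date is Nov 7.
Nov 7 is the doomsday itself: Sunday.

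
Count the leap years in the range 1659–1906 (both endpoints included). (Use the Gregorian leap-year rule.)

Multiples of 4 in [1659,1906]: 62.
Of those, multiples of 100: 3 (not leap unless ÷400).
Multiples of 400: 0.
Leap years = 62 − 3 + 0 = 59.

59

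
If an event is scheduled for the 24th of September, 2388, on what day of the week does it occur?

Doomsday rule: the anchor day for the 2300s is Wednesday. For year 88: 88÷12 = 7 r 4, and 4÷4 = 1, so 7+4+1 = 12.
Wednesday + 12 ≡ Monday — that's 2388's doomsday.
In September the doomsday date is Sep 5.
Sep 24 is 19 days after Sep 5; 19 mod 7 = 5, so Monday + 5 = Saturday.

Saturday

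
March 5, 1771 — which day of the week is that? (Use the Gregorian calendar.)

Doomsday rule: the anchor day for the 1700s is Sunday. For year 71: 71÷12 = 5 r 11, and 11÷4 = 2, so 5+11+2 = 18.
Sunday + 18 ≡ Thursday — that's 1771's doomsday.
In March the doomsday date is Mar 14.
Mar 5 is 9 days before Mar 14; 9 mod 7 = 2, so Thursday − 2 = Tuesday.

Tuesday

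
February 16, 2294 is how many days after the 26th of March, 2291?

Mar 26, 2291 → Mar 26, 2292: 366 days (Feb 29, 2292 is in that span).
Mar 26, 2292 → Mar 26, 2293: 365 days.
Mar 26, 2293 → Apr 26, 2293: 31 days (March has 31).
Apr 26, 2293 → May 26, 2293: 30 days (April has 30).
May 26, 2293 → Jun 26, 2293: 31 days (May has 31).
Jun 26, 2293 → Jul 26, 2293: 30 days (June has 30).
Jul 26, 2293 → Aug 26, 2293: 31 days (July has 31).
Aug 26, 2293 → Sep 26, 2293: 31 days (August has 31).
Sep 26, 2293 → Oct 26, 2293: 30 days (September has 30).
Oct 26, 2293 → Nov 26, 2293: 31 days (October has 31).
Nov 26, 2293 → Dec 26, 2293: 30 days (November has 30).
Dec 26, 2293 → Jan 26, 2294: 31 days (December has 31).
Jan 26, 2294 → Feb 16, 2294: 21 days.
Total: 1058 days.

1058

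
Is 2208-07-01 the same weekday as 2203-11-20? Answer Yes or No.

No

From Nov 20, 2203 to Jul 1, 2208 is 1685 days.
1685 mod 7 = 5, so they are different weekdays.
(Nov 20, 2203 is a Sunday; Jul 1, 2208 is a Friday.)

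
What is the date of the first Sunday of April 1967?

April 1, 1967 is a Saturday.
The first Sunday is therefore April 2 (1 days later).

April 2, 1967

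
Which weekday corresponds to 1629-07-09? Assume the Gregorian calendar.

Doomsday rule: the anchor day for the 1600s is Tuesday. For year 29: 29÷12 = 2 r 5, and 5÷4 = 1, so 2+5+1 = 8.
Tuesday + 8 ≡ Wednesday — that's 1629's doomsday.
In July the doomsday date is Jul 11.
Jul 9 is 2 days before Jul 11; 2 mod 7 = 2, so Wednesday − 2 = Monday.

Monday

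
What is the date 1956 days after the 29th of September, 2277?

February 6, 2283

+365 (one year) → Sep 29, 2278 (1591 left).
+365 (one year) → Sep 29, 2279 (1226 left).
+366 (one year; includes Feb 29, 2280) → Sep 29, 2280 (860 left).
+365 (one year) → Sep 29, 2281 (495 left).
+365 (one year) → Sep 29, 2282 (130 left).
Sep has 30 days: +2 → Oct 1, 2282 (128 left).
Oct has 31 days: +31 → Nov 1, 2282 (97 left).
Nov has 30 days: +30 → Dec 1, 2282 (67 left).
Dec has 31 days: +31 → Jan 1, 2283 (36 left).
Jan has 31 days: +31 → Feb 1, 2283 (5 left).
+5 → Feb 6, 2283.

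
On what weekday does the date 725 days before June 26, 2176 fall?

First find the weekday of Jun 26, 2176. Doomsday rule: the anchor day for the 2100s is Sunday. For year 76: 76÷12 = 6 r 4, and 4÷4 = 1, so 6+4+1 = 11.
Sunday + 11 ≡ Thursday — that's 2176's doomsday.
In June the doomsday date is Jun 6.
Jun 26 is 20 days after Jun 6; 20 mod 7 = 6, so Thursday + 6 = Wednesday.
725 mod 7 = 4, so 725 days before a Wednesday is Wednesday − 4 = Saturday.

Saturday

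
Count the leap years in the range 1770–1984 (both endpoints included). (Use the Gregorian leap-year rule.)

52

Multiples of 4 in [1770,1984]: 54.
Of those, multiples of 100: 2 (not leap unless ÷400).
Multiples of 400: 0.
Leap years = 54 − 2 + 0 = 52.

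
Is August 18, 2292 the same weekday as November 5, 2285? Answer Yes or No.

From Nov 5, 2285 to Aug 18, 2292 is 2478 days.
2478 mod 7 = 0, so they are the same weekday.
(Nov 5, 2285 is a Thursday; Aug 18, 2292 is a Thursday.)

Yes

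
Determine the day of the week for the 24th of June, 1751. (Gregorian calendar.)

Thursday

Doomsday rule: the anchor day for the 1700s is Sunday. For year 51: 51÷12 = 4 r 3, and 3÷4 = 0, so 4+3+0 = 7.
Sunday + 7 ≡ Sunday — that's 1751's doomsday.
In June the doomsday date is Jun 6.
Jun 24 is 18 days after Jun 6; 18 mod 7 = 4, so Sunday + 4 = Thursday.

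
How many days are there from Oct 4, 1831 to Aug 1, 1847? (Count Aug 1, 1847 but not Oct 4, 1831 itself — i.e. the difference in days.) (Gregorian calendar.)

5780

Oct 4, 1831 → Oct 4, 1832: 366 days (Feb 29, 1832 is in that span).
Oct 4, 1832 → Oct 4, 1833: 365 days.
Oct 4, 1833 → Oct 4, 1834: 365 days.
Oct 4, 1834 → Oct 4, 1835: 365 days.
Oct 4, 1835 → Oct 4, 1836: 366 days (Feb 29, 1836 is in that span).
Oct 4, 1836 → Oct 4, 1837: 365 days.
Oct 4, 1837 → Oct 4, 1838: 365 days.
Oct 4, 1838 → Oct 4, 1839: 365 days.
Oct 4, 1839 → Oct 4, 1840: 366 days (Feb 29, 1840 is in that span).
Oct 4, 1840 → Oct 4, 1841: 365 days.
Oct 4, 1841 → Oct 4, 1842: 365 days.
Oct 4, 1842 → Oct 4, 1843: 365 days.
Oct 4, 1843 → Oct 4, 1844: 366 days (Feb 29, 1844 is in that span).
Oct 4, 1844 → Oct 4, 1845: 365 days.
Oct 4, 1845 → Oct 4, 1846: 365 days.
Oct 4, 1846 → Nov 4, 1846: 31 days (October has 31).
Nov 4, 1846 → Dec 4, 1846: 30 days (November has 30).
Dec 4, 1846 → Jan 4, 1847: 31 days (December has 31).
Jan 4, 1847 → Feb 4, 1847: 31 days (January has 31).
Feb 4, 1847 → Mar 4, 1847: 28 days (February has 28).
Mar 4, 1847 → Apr 4, 1847: 31 days (March has 31).
Apr 4, 1847 → May 4, 1847: 30 days (April has 30).
May 4, 1847 → Jun 4, 1847: 31 days (May has 31).
Jun 4, 1847 → Jul 4, 1847: 30 days (June has 30).
Jul 4, 1847 → Aug 1, 1847: 28 days.
Total: 5780 days.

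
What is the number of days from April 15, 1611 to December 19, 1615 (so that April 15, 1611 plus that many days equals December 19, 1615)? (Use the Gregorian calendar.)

Apr 15, 1611 → Apr 15, 1612: 366 days (Feb 29, 1612 is in that span).
Apr 15, 1612 → Apr 15, 1613: 365 days.
Apr 15, 1613 → Apr 15, 1614: 365 days.
Apr 15, 1614 → Apr 15, 1615: 365 days.
Apr 15, 1615 → May 15, 1615: 30 days (April has 30).
May 15, 1615 → Jun 15, 1615: 31 days (May has 31).
Jun 15, 1615 → Jul 15, 1615: 30 days (June has 30).
Jul 15, 1615 → Aug 15, 1615: 31 days (July has 31).
Aug 15, 1615 → Sep 15, 1615: 31 days (August has 31).
Sep 15, 1615 → Oct 15, 1615: 30 days (September has 30).
Oct 15, 1615 → Nov 15, 1615: 31 days (October has 31).
Nov 15, 1615 → Dec 15, 1615: 30 days (November has 30).
Dec 15, 1615 → Dec 19, 1615: 4 days.
Total: 1709 days.

1709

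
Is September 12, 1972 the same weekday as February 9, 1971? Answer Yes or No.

Yes

From Feb 9, 1971 to Sep 12, 1972 is 581 days.
581 mod 7 = 0, so they are the same weekday.
(Feb 9, 1971 is a Tuesday; Sep 12, 1972 is a Tuesday.)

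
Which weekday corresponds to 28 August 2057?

January 1, 2057 is a Monday.
Jan 1, 2057 → Feb 1, 2057: 31 days (January has 31).
Feb 1, 2057 → Mar 1, 2057: 28 days (February has 28).
Mar 1, 2057 → Apr 1, 2057: 31 days (March has 31).
Apr 1, 2057 → May 1, 2057: 30 days (April has 30).
May 1, 2057 → Jun 1, 2057: 31 days (May has 31).
Jun 1, 2057 → Jul 1, 2057: 30 days (June has 30).
Jul 1, 2057 → Aug 1, 2057: 31 days (July has 31).
Aug 1, 2057 → Aug 28, 2057: 27 days.
Total: 239 days.
239 mod 7 = 1, so Monday + 1 = Tuesday.

Tuesday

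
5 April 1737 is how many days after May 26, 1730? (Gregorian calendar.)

May 26, 1730 → May 26, 1731: 365 days.
May 26, 1731 → May 26, 1732: 366 days (Feb 29, 1732 is in that span).
May 26, 1732 → May 26, 1733: 365 days.
May 26, 1733 → May 26, 1734: 365 days.
May 26, 1734 → May 26, 1735: 365 days.
May 26, 1735 → May 26, 1736: 366 days (Feb 29, 1736 is in that span).
May 26, 1736 → Jun 26, 1736: 31 days (May has 31).
Jun 26, 1736 → Jul 26, 1736: 30 days (June has 30).
Jul 26, 1736 → Aug 26, 1736: 31 days (July has 31).
Aug 26, 1736 → Sep 26, 1736: 31 days (August has 31).
Sep 26, 1736 → Oct 26, 1736: 30 days (September has 30).
Oct 26, 1736 → Nov 26, 1736: 31 days (October has 31).
Nov 26, 1736 → Dec 26, 1736: 30 days (November has 30).
Dec 26, 1736 → Jan 26, 1737: 31 days (December has 31).
Jan 26, 1737 → Feb 26, 1737: 31 days (January has 31).
Feb 26, 1737 → Mar 26, 1737: 28 days (February has 28).
Mar 26, 1737 → Apr 5, 1737: 10 days.
Total: 2506 days.

2506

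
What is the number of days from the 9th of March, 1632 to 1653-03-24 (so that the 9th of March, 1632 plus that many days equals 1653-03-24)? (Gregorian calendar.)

7685

Mar 9, 1632 → Mar 9, 1633: 365 days.
Mar 9, 1633 → Mar 9, 1634: 365 days.
Mar 9, 1634 → Mar 9, 1635: 365 days.
Mar 9, 1635 → Mar 9, 1636: 366 days (Feb 29, 1636 is in that span).
Mar 9, 1636 → Mar 9, 1637: 365 days.
Mar 9, 1637 → Mar 9, 1638: 365 days.
Mar 9, 1638 → Mar 9, 1639: 365 days.
Mar 9, 1639 → Mar 9, 1640: 366 days (Feb 29, 1640 is in that span).
Mar 9, 1640 → Mar 9, 1641: 365 days.
Mar 9, 1641 → Mar 9, 1642: 365 days.
Mar 9, 1642 → Mar 9, 1643: 365 days.
Mar 9, 1643 → Mar 9, 1644: 366 days (Feb 29, 1644 is in that span).
Mar 9, 1644 → Mar 9, 1645: 365 days.
Mar 9, 1645 → Mar 9, 1646: 365 days.
Mar 9, 1646 → Mar 9, 1647: 365 days.
Mar 9, 1647 → Mar 9, 1648: 366 days (Feb 29, 1648 is in that span).
Mar 9, 1648 → Mar 9, 1649: 365 days.
Mar 9, 1649 → Mar 9, 1650: 365 days.
Mar 9, 1650 → Mar 9, 1651: 365 days.
Mar 9, 1651 → Mar 9, 1652: 366 days (Feb 29, 1652 is in that span).
Mar 9, 1652 → Apr 9, 1652: 31 days (March has 31).
Apr 9, 1652 → May 9, 1652: 30 days (April has 30).
May 9, 1652 → Jun 9, 1652: 31 days (May has 31).
Jun 9, 1652 → Jul 9, 1652: 30 days (June has 30).
Jul 9, 1652 → Aug 9, 1652: 31 days (July has 31).
Aug 9, 1652 → Sep 9, 1652: 31 days (August has 31).
Sep 9, 1652 → Oct 9, 1652: 30 days (September has 30).
Oct 9, 1652 → Nov 9, 1652: 31 days (October has 31).
Nov 9, 1652 → Dec 9, 1652: 30 days (November has 30).
Dec 9, 1652 → Jan 9, 1653: 31 days (December has 31).
Jan 9, 1653 → Feb 9, 1653: 31 days (January has 31).
Feb 9, 1653 → Mar 9, 1653: 28 days (February has 28).
Mar 9, 1653 → Mar 24, 1653: 15 days.
Total: 7685 days.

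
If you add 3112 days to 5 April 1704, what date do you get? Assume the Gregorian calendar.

+365 (one year) → Apr 5, 1705 (2747 left).
+365 (one year) → Apr 5, 1706 (2382 left).
+365 (one year) → Apr 5, 1707 (2017 left).
+366 (one year; includes Feb 29, 1708) → Apr 5, 1708 (1651 left).
+365 (one year) → Apr 5, 1709 (1286 left).
+365 (one year) → Apr 5, 1710 (921 left).
+365 (one year) → Apr 5, 1711 (556 left).
+366 (one year; includes Feb 29, 1712) → Apr 5, 1712 (190 left).
Apr has 30 days: +26 → May 1, 1712 (164 left).
May has 31 days: +31 → Jun 1, 1712 (133 left).
Jun has 30 days: +30 → Jul 1, 1712 (103 left).
Jul has 31 days: +31 → Aug 1, 1712 (72 left).
Aug has 31 days: +31 → Sep 1, 1712 (41 left).
Sep has 30 days: +30 → Oct 1, 1712 (11 left).
+11 → Oct 12, 1712.

October 12, 1712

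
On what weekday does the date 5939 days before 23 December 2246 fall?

Sunday

Dec 23, 2246 is a Wednesday.
5939 mod 7 = 3, so 5939 days before a Wednesday is Wednesday − 3 = Sunday.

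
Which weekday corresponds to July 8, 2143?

Doomsday rule: the anchor day for the 2100s is Sunday. For year 43: 43÷12 = 3 r 7, and 7÷4 = 1, so 3+7+1 = 11.
Sunday + 11 ≡ Thursday — that's 2143's doomsday.
In July the doomsday date is Jul 11.
Jul 8 is 3 days before Jul 11; 3 mod 7 = 3, so Thursday − 3 = Monday.

Monday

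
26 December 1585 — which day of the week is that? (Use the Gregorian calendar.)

Thursday

Doomsday rule: the anchor day for the 1500s is Wednesday. For year 85: 85÷12 = 7 r 1, and 1÷4 = 0, so 7+1+0 = 8.
Wednesday + 8 ≡ Thursday — that's 1585's doomsday.
In December the doomsday date is Dec 12.
Dec 26 is 14 days after Dec 12; 14 mod 7 = 0, so Thursday + 0 = Thursday.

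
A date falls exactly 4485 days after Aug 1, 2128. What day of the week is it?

Friday

Aug 1, 2128 is a Sunday.
4485 mod 7 = 5, so 4485 days after a Sunday is Sunday + 5 = Friday.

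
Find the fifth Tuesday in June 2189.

June 30, 2189

June 1, 2189 is a Monday.
The first Tuesday is therefore June 2 (1 days later).
The fifth Tuesday is 2 + 4×7 = June 30.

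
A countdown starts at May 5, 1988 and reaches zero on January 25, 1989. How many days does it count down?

May 5, 1988 → Jun 5, 1988: 31 days (May has 31).
Jun 5, 1988 → Jul 5, 1988: 30 days (June has 30).
Jul 5, 1988 → Aug 5, 1988: 31 days (July has 31).
Aug 5, 1988 → Sep 5, 1988: 31 days (August has 31).
Sep 5, 1988 → Oct 5, 1988: 30 days (September has 30).
Oct 5, 1988 → Nov 5, 1988: 31 days (October has 31).
Nov 5, 1988 → Dec 5, 1988: 30 days (November has 30).
Dec 5, 1988 → Jan 5, 1989: 31 days (December has 31).
Jan 5, 1989 → Jan 25, 1989: 20 days.
Total: 265 days.

265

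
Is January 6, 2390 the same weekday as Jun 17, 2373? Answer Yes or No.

From Jun 17, 2373 to Jan 6, 2390 is 6047 days.
6047 mod 7 = 6, so they are different weekdays.
(Jun 17, 2373 is a Sunday; Jan 6, 2390 is a Saturday.)

No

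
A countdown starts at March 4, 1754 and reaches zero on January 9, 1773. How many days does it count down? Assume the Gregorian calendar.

Mar 4, 1754 → Mar 4, 1755: 365 days.
Mar 4, 1755 → Mar 4, 1756: 366 days (Feb 29, 1756 is in that span).
Mar 4, 1756 → Mar 4, 1757: 365 days.
Mar 4, 1757 → Mar 4, 1758: 365 days.
Mar 4, 1758 → Mar 4, 1759: 365 days.
Mar 4, 1759 → Mar 4, 1760: 366 days (Feb 29, 1760 is in that span).
Mar 4, 1760 → Mar 4, 1761: 365 days.
Mar 4, 1761 → Mar 4, 1762: 365 days.
Mar 4, 1762 → Mar 4, 1763: 365 days.
Mar 4, 1763 → Mar 4, 1764: 366 days (Feb 29, 1764 is in that span).
Mar 4, 1764 → Mar 4, 1765: 365 days.
Mar 4, 1765 → Mar 4, 1766: 365 days.
Mar 4, 1766 → Mar 4, 1767: 365 days.
Mar 4, 1767 → Mar 4, 1768: 366 days (Feb 29, 1768 is in that span).
Mar 4, 1768 → Mar 4, 1769: 365 days.
Mar 4, 1769 → Mar 4, 1770: 365 days.
Mar 4, 1770 → Mar 4, 1771: 365 days.
Mar 4, 1771 → Mar 4, 1772: 366 days (Feb 29, 1772 is in that span).
Mar 4, 1772 → Apr 4, 1772: 31 days (March has 31).
Apr 4, 1772 → May 4, 1772: 30 days (April has 30).
May 4, 1772 → Jun 4, 1772: 31 days (May has 31).
Jun 4, 1772 → Jul 4, 1772: 30 days (June has 30).
Jul 4, 1772 → Aug 4, 1772: 31 days (July has 31).
Aug 4, 1772 → Sep 4, 1772: 31 days (August has 31).
Sep 4, 1772 → Oct 4, 1772: 30 days (September has 30).
Oct 4, 1772 → Nov 4, 1772: 31 days (October has 31).
Nov 4, 1772 → Dec 4, 1772: 30 days (November has 30).
Dec 4, 1772 → Jan 4, 1773: 31 days (December has 31).
Jan 4, 1773 → Jan 9, 1773: 5 days.
Total: 6886 days.

6886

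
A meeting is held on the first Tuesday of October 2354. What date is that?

October 5, 2354

October 1, 2354 is a Friday.
The first Tuesday is therefore October 5 (4 days later).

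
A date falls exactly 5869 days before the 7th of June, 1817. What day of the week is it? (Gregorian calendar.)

Wednesday

First find the weekday of Jun 7, 1817. Doomsday rule: the anchor day for the 1800s is Friday. For year 17: 17÷12 = 1 r 5, and 5÷4 = 1, so 1+5+1 = 7.
Friday + 7 ≡ Friday — that's 1817's doomsday.
In June the doomsday date is Jun 6.
Jun 7 is 1 day after Jun 6; 1 mod 7 = 1, so Friday + 1 = Saturday.
5869 mod 7 = 3, so 5869 days before a Saturday is Saturday − 3 = Wednesday.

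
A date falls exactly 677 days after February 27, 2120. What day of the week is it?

First find the weekday of Feb 27, 2120. Doomsday rule: the anchor day for the 2100s is Sunday. For year 20: 20÷12 = 1 r 8, and 8÷4 = 2, so 1+8+2 = 11.
Sunday + 11 ≡ Thursday — that's 2120's doomsday.
In February the doomsday date is Feb 29 (2120 is a leap year (divisible by 4)).
Feb 27 is 2 days before Feb 29; 2 mod 7 = 2, so Thursday − 2 = Tuesday.
677 mod 7 = 5, so 677 days after a Tuesday is Tuesday + 5 = Sunday.

Sunday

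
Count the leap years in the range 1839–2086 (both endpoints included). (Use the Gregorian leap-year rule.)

Multiples of 4 in [1839,2086]: 62.
Of those, multiples of 100: 2 (not leap unless ÷400).
Multiples of 400: 1.
Leap years = 62 − 2 + 1 = 61.

61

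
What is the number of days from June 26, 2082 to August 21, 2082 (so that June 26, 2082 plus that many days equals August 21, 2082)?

56

Jun 26, 2082 → Jul 26, 2082: 30 days (June has 30).
Jul 26, 2082 → Aug 21, 2082: 26 days.
Total: 56 days.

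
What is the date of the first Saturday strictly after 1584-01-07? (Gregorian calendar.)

January 14, 1584

Jan 7, 1584 is a Saturday.
From Saturday to the next Saturday is 7 days.
Jan 7, 1584 + 7 = Jan 14, 1584.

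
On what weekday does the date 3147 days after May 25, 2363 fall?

Wednesday

May 25, 2363 is a Saturday.
3147 mod 7 = 4, so 3147 days after a Saturday is Saturday + 4 = Wednesday.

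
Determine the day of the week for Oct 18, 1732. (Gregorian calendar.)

Doomsday rule: the anchor day for the 1700s is Sunday. For year 32: 32÷12 = 2 r 8, and 8÷4 = 2, so 2+8+2 = 12.
Sunday + 12 ≡ Friday — that's 1732's doomsday.
In October the doomsday date is Oct 10.
Oct 18 is 8 days after Oct 10; 8 mod 7 = 1, so Friday + 1 = Saturday.

Saturday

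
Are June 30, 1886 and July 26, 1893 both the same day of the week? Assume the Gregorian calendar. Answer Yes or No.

Yes

From Jun 30, 1886 to Jul 26, 1893 is 2583 days.
2583 mod 7 = 0, so they are the same weekday.
(Jun 30, 1886 is a Wednesday; Jul 26, 1893 is a Wednesday.)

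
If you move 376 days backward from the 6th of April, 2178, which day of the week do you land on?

Apr 6, 2178 is a Monday.
376 mod 7 = 5, so 376 days before a Monday is Monday − 5 = Wednesday.

Wednesday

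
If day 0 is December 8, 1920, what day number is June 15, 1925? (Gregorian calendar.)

1650

Dec 8, 1920 → Dec 8, 1921: 365 days.
Dec 8, 1921 → Dec 8, 1922: 365 days.
Dec 8, 1922 → Dec 8, 1923: 365 days.
Dec 8, 1923 → Dec 8, 1924: 366 days (Feb 29, 1924 is in that span).
Dec 8, 1924 → Jan 8, 1925: 31 days (December has 31).
Jan 8, 1925 → Feb 8, 1925: 31 days (January has 31).
Feb 8, 1925 → Mar 8, 1925: 28 days (February has 28).
Mar 8, 1925 → Apr 8, 1925: 31 days (March has 31).
Apr 8, 1925 → May 8, 1925: 30 days (April has 30).
May 8, 1925 → Jun 8, 1925: 31 days (May has 31).
Jun 8, 1925 → Jun 15, 1925: 7 days.
Total: 1650 days.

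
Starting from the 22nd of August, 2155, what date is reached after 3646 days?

+366 (one year; includes Feb 29, 2156) → Aug 22, 2156 (3280 left).
+365 (one year) → Aug 22, 2157 (2915 left).
+365 (one year) → Aug 22, 2158 (2550 left).
+365 (one year) → Aug 22, 2159 (2185 left).
+366 (one year; includes Feb 29, 2160) → Aug 22, 2160 (1819 left).
+365 (one year) → Aug 22, 2161 (1454 left).
+365 (one year) → Aug 22, 2162 (1089 left).
+365 (one year) → Aug 22, 2163 (724 left).
+366 (one year; includes Feb 29, 2164) → Aug 22, 2164 (358 left).
Aug has 31 days: +10 → Sep 1, 2164 (348 left).
Sep has 30 days: +30 → Oct 1, 2164 (318 left).
Oct has 31 days: +31 → Nov 1, 2164 (287 left).
Nov has 30 days: +30 → Dec 1, 2164 (257 left).
Dec has 31 days: +31 → Jan 1, 2165 (226 left).
Jan has 31 days: +31 → Feb 1, 2165 (195 left).
Feb has 28 days: +28 → Mar 1, 2165 (167 left).
Mar has 31 days: +31 → Apr 1, 2165 (136 left).
Apr has 30 days: +30 → May 1, 2165 (106 left).
May has 31 days: +31 → Jun 1, 2165 (75 left).
Jun has 30 days: +30 → Jul 1, 2165 (45 left).
Jul has 31 days: +31 → Aug 1, 2165 (14 left).
+14 → Aug 15, 2165.

August 15, 2165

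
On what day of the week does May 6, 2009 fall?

Doomsday rule: the anchor day for the 2000s is Tuesday. For year 09: 9÷12 = 0 r 9, and 9÷4 = 2, so 0+9+2 = 11.
Tuesday + 11 ≡ Saturday — that's 2009's doomsday.
In May the doomsday date is May 9.
May 6 is 3 days before May 9; 3 mod 7 = 3, so Saturday − 3 = Wednesday.

Wednesday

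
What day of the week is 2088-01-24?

January 1, 2088 is a Thursday.
Jan 1, 2088 → Jan 24, 2088: 23 days.
Total: 23 days.
23 mod 7 = 2, so Thursday + 2 = Saturday.

Saturday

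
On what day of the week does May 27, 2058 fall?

Doomsday rule: the anchor day for the 2000s is Tuesday. For year 58: 58÷12 = 4 r 10, and 10÷4 = 2, so 4+10+2 = 16.
Tuesday + 16 ≡ Thursday — that's 2058's doomsday.
In May the doomsday date is May 9.
May 27 is 18 days after May 9; 18 mod 7 = 4, so Thursday + 4 = Monday.

Monday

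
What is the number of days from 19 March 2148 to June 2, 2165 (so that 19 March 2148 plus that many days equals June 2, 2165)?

6284

Mar 19, 2148 → Mar 19, 2149: 365 days.
Mar 19, 2149 → Mar 19, 2150: 365 days.
Mar 19, 2150 → Mar 19, 2151: 365 days.
Mar 19, 2151 → Mar 19, 2152: 366 days (Feb 29, 2152 is in that span).
Mar 19, 2152 → Mar 19, 2153: 365 days.
Mar 19, 2153 → Mar 19, 2154: 365 days.
Mar 19, 2154 → Mar 19, 2155: 365 days.
Mar 19, 2155 → Mar 19, 2156: 366 days (Feb 29, 2156 is in that span).
Mar 19, 2156 → Mar 19, 2157: 365 days.
Mar 19, 2157 → Mar 19, 2158: 365 days.
Mar 19, 2158 → Mar 19, 2159: 365 days.
Mar 19, 2159 → Mar 19, 2160: 366 days (Feb 29, 2160 is in that span).
Mar 19, 2160 → Mar 19, 2161: 365 days.
Mar 19, 2161 → Mar 19, 2162: 365 days.
Mar 19, 2162 → Mar 19, 2163: 365 days.
Mar 19, 2163 → Mar 19, 2164: 366 days (Feb 29, 2164 is in that span).
Mar 19, 2164 → Mar 19, 2165: 365 days.
Mar 19, 2165 → Apr 19, 2165: 31 days (March has 31).
Apr 19, 2165 → May 19, 2165: 30 days (April has 30).
May 19, 2165 → Jun 2, 2165: 14 days.
Total: 6284 days.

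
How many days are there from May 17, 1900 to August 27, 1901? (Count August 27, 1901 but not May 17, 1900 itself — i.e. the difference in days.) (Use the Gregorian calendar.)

467

May 17, 1900 → May 17, 1901: 365 days.
May 17, 1901 → Jun 17, 1901: 31 days (May has 31).
Jun 17, 1901 → Jul 17, 1901: 30 days (June has 30).
Jul 17, 1901 → Aug 17, 1901: 31 days (July has 31).
Aug 17, 1901 → Aug 27, 1901: 10 days.
Total: 467 days.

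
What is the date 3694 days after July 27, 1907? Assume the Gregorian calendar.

+366 (one year; includes Feb 29, 1908) → Jul 27, 1908 (3328 left).
+365 (one year) → Jul 27, 1909 (2963 left).
+365 (one year) → Jul 27, 1910 (2598 left).
+365 (one year) → Jul 27, 1911 (2233 left).
+366 (one year; includes Feb 29, 1912) → Jul 27, 1912 (1867 left).
+365 (one year) → Jul 27, 1913 (1502 left).
+365 (one year) → Jul 27, 1914 (1137 left).
+365 (one year) → Jul 27, 1915 (772 left).
+366 (one year; includes Feb 29, 1916) → Jul 27, 1916 (406 left).
+365 (one year) → Jul 27, 1917 (41 left).
Jul has 31 days: +5 → Aug 1, 1917 (36 left).
Aug has 31 days: +31 → Sep 1, 1917 (5 left).
+5 → Sep 6, 1917.

September 6, 1917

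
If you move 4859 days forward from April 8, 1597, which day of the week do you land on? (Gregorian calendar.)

Wednesday

First find the weekday of Apr 8, 1597. Doomsday rule: the anchor day for the 1500s is Wednesday. For year 97: 97÷12 = 8 r 1, and 1÷4 = 0, so 8+1+0 = 9.
Wednesday + 9 ≡ Friday — that's 1597's doomsday.
In April the doomsday date is Apr 4.
Apr 8 is 4 days after Apr 4; 4 mod 7 = 4, so Friday + 4 = Tuesday.
4859 mod 7 = 1, so 4859 days after a Tuesday is Tuesday + 1 = Wednesday.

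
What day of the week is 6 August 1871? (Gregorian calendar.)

Doomsday rule: the anchor day for the 1800s is Friday. For year 71: 71÷12 = 5 r 11, and 11÷4 = 2, so 5+11+2 = 18.
Friday + 18 ≡ Tuesday — that's 1871's doomsday.
In August the doomsday date is Aug 8.
Aug 6 is 2 days before Aug 8; 2 mod 7 = 2, so Tuesday − 2 = Sunday.

Sunday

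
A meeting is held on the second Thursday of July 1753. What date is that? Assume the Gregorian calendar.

July 12, 1753

July 1, 1753 is a Sunday.
The first Thursday is therefore July 5 (4 days later).
The second Thursday is 5 + 1×7 = July 12.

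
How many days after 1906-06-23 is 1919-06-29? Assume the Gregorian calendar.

4754

Jun 23, 1906 → Jun 23, 1907: 365 days.
Jun 23, 1907 → Jun 23, 1908: 366 days (Feb 29, 1908 is in that span).
Jun 23, 1908 → Jun 23, 1909: 365 days.
Jun 23, 1909 → Jun 23, 1910: 365 days.
Jun 23, 1910 → Jun 23, 1911: 365 days.
Jun 23, 1911 → Jun 23, 1912: 366 days (Feb 29, 1912 is in that span).
Jun 23, 1912 → Jun 23, 1913: 365 days.
Jun 23, 1913 → Jun 23, 1914: 365 days.
Jun 23, 1914 → Jun 23, 1915: 365 days.
Jun 23, 1915 → Jun 23, 1916: 366 days (Feb 29, 1916 is in that span).
Jun 23, 1916 → Jun 23, 1917: 365 days.
Jun 23, 1917 → Jun 23, 1918: 365 days.
Jun 23, 1918 → Jul 23, 1918: 30 days (June has 30).
Jul 23, 1918 → Aug 23, 1918: 31 days (July has 31).
Aug 23, 1918 → Sep 23, 1918: 31 days (August has 31).
Sep 23, 1918 → Oct 23, 1918: 30 days (September has 30).
Oct 23, 1918 → Nov 23, 1918: 31 days (October has 31).
Nov 23, 1918 → Dec 23, 1918: 30 days (November has 30).
Dec 23, 1918 → Jan 23, 1919: 31 days (December has 31).
Jan 23, 1919 → Feb 23, 1919: 31 days (January has 31).
Feb 23, 1919 → Mar 23, 1919: 28 days (February has 28).
Mar 23, 1919 → Apr 23, 1919: 31 days (March has 31).
Apr 23, 1919 → May 23, 1919: 30 days (April has 30).
May 23, 1919 → Jun 23, 1919: 31 days (May has 31).
Jun 23, 1919 → Jun 29, 1919: 6 days.
Total: 4754 days.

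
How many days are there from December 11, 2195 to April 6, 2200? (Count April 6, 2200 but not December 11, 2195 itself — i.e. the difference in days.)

1577

Dec 11, 2195 → Dec 11, 2196: 366 days (Feb 29, 2196 is in that span).
Dec 11, 2196 → Dec 11, 2197: 365 days.
Dec 11, 2197 → Dec 11, 2198: 365 days.
Dec 11, 2198 → Dec 11, 2199: 365 days.
Dec 11, 2199 → Jan 11, 2200: 31 days (December has 31).
Jan 11, 2200 → Feb 11, 2200: 31 days (January has 31).
Feb 11, 2200 → Mar 11, 2200: 28 days (February has 28).
Mar 11, 2200 → Apr 6, 2200: 26 days.
Total: 1577 days.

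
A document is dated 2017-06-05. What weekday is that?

Doomsday rule: the anchor day for the 2000s is Tuesday. For year 17: 17÷12 = 1 r 5, and 5÷4 = 1, so 1+5+1 = 7.
Tuesday + 7 ≡ Tuesday — that's 2017's doomsday.
In June the doomsday date is Jun 6.
Jun 5 is 1 day before Jun 6; 1 mod 7 = 1, so Tuesday − 1 = Monday.

Monday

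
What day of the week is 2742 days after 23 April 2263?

Tuesday

Apr 23, 2263 is a Thursday.
2742 mod 7 = 5, so 2742 days after a Thursday is Thursday + 5 = Tuesday.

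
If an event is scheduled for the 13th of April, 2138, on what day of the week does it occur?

Doomsday rule: the anchor day for the 2100s is Sunday. For year 38: 38÷12 = 3 r 2, and 2÷4 = 0, so 3+2+0 = 5.
Sunday + 5 ≡ Friday — that's 2138's doomsday.
In April the doomsday date is Apr 4.
Apr 13 is 9 days after Apr 4; 9 mod 7 = 2, so Friday + 2 = Sunday.

Sunday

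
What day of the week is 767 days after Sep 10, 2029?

Friday

First find the weekday of Sep 10, 2029. Doomsday rule: the anchor day for the 2000s is Tuesday. For year 29: 29÷12 = 2 r 5, and 5÷4 = 1, so 2+5+1 = 8.
Tuesday + 8 ≡ Wednesday — that's 2029's doomsday.
In September the doomsday date is Sep 5.
Sep 10 is 5 days after Sep 5; 5 mod 7 = 5, so Wednesday + 5 = Monday.
767 mod 7 = 4, so 767 days after a Monday is Monday + 4 = Friday.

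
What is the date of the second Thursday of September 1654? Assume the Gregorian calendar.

September 1, 1654 is a Tuesday.
The first Thursday is therefore September 3 (2 days later).
The second Thursday is 3 + 1×7 = September 10.

September 10, 1654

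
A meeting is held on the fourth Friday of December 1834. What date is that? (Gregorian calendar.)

December 26, 1834

December 1, 1834 is a Monday.
The first Friday is therefore December 5 (4 days later).
The fourth Friday is 5 + 3×7 = December 26.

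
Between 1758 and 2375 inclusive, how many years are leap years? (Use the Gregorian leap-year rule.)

Multiples of 4 in [1758,2375]: 154.
Of those, multiples of 100: 6 (not leap unless ÷400).
Multiples of 400: 1.
Leap years = 154 − 6 + 1 = 149.

149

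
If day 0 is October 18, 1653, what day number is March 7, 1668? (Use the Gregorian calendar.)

Oct 18, 1653 → Oct 18, 1654: 365 days.
Oct 18, 1654 → Oct 18, 1655: 365 days.
Oct 18, 1655 → Oct 18, 1656: 366 days (Feb 29, 1656 is in that span).
Oct 18, 1656 → Oct 18, 1657: 365 days.
Oct 18, 1657 → Oct 18, 1658: 365 days.
Oct 18, 1658 → Oct 18, 1659: 365 days.
Oct 18, 1659 → Oct 18, 1660: 366 days (Feb 29, 1660 is in that span).
Oct 18, 1660 → Oct 18, 1661: 365 days.
Oct 18, 1661 → Oct 18, 1662: 365 days.
Oct 18, 1662 → Oct 18, 1663: 365 days.
Oct 18, 1663 → Oct 18, 1664: 366 days (Feb 29, 1664 is in that span).
Oct 18, 1664 → Oct 18, 1665: 365 days.
Oct 18, 1665 → Oct 18, 1666: 365 days.
Oct 18, 1666 → Oct 18, 1667: 365 days.
Oct 18, 1667 → Nov 18, 1667: 31 days (October has 31).
Nov 18, 1667 → Dec 18, 1667: 30 days (November has 30).
Dec 18, 1667 → Jan 18, 1668: 31 days (December has 31).
Jan 18, 1668 → Feb 18, 1668: 31 days (January has 31).
Feb 18, 1668 → Mar 7, 1668: 18 days.
Total: 5254 days.

5254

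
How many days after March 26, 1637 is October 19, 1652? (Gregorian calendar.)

Mar 26, 1637 → Mar 26, 1638: 365 days.
Mar 26, 1638 → Mar 26, 1639: 365 days.
Mar 26, 1639 → Mar 26, 1640: 366 days (Feb 29, 1640 is in that span).
Mar 26, 1640 → Mar 26, 1641: 365 days.
Mar 26, 1641 → Mar 26, 1642: 365 days.
Mar 26, 1642 → Mar 26, 1643: 365 days.
Mar 26, 1643 → Mar 26, 1644: 366 days (Feb 29, 1644 is in that span).
Mar 26, 1644 → Mar 26, 1645: 365 days.
Mar 26, 1645 → Mar 26, 1646: 365 days.
Mar 26, 1646 → Mar 26, 1647: 365 days.
Mar 26, 1647 → Mar 26, 1648: 366 days (Feb 29, 1648 is in that span).
Mar 26, 1648 → Mar 26, 1649: 365 days.
Mar 26, 1649 → Mar 26, 1650: 365 days.
Mar 26, 1650 → Mar 26, 1651: 365 days.
Mar 26, 1651 → Mar 26, 1652: 366 days (Feb 29, 1652 is in that span).
Mar 26, 1652 → Apr 26, 1652: 31 days (March has 31).
Apr 26, 1652 → May 26, 1652: 30 days (April has 30).
May 26, 1652 → Jun 26, 1652: 31 days (May has 31).
Jun 26, 1652 → Jul 26, 1652: 30 days (June has 30).
Jul 26, 1652 → Aug 26, 1652: 31 days (July has 31).
Aug 26, 1652 → Sep 26, 1652: 31 days (August has 31).
Sep 26, 1652 → Oct 19, 1652: 23 days.
Total: 5686 days.

5686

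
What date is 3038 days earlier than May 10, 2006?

−365 (one year) → May 10, 2005 (2673 left).
−365 (one year) → May 10, 2004 (2308 left).
−366 (one year; includes Feb 29, 2004) → May 10, 2003 (1942 left).
−365 (one year) → May 10, 2002 (1577 left).
−365 (one year) → May 10, 2001 (1212 left).
−365 (one year) → May 10, 2000 (847 left).
−366 (one year; includes Feb 29, 2000) → May 10, 1999 (481 left).
−365 (one year) → May 10, 1998 (116 left).
−10 → Apr 30, 1998 (end of Apr, 30 days; 106 left).
−30 → Mar 31, 1998 (end of Mar, 31 days; 76 left).
−31 → Feb 28, 1998 (end of Feb, 28 days; 45 left).
−28 → Jan 31, 1998 (end of Jan, 31 days; 17 left).
−17 → Jan 14, 1998.

January 14, 1998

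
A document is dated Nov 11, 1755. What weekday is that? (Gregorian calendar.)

Doomsday rule: the anchor day for the 1700s is Sunday. For year 55: 55÷12 = 4 r 7, and 7÷4 = 1, so 4+7+1 = 12.
Sunday + 12 ≡ Friday — that's 1755's doomsday.
In November the doomsday date is Nov 7.
Nov 11 is 4 days after Nov 7; 4 mod 7 = 4, so Friday + 4 = Tuesday.

Tuesday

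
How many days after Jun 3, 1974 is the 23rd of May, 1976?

720

Jun 3, 1974 → Jun 3, 1975: 365 days.
Jun 3, 1975 → Jul 3, 1975: 30 days (June has 30).
Jul 3, 1975 → Aug 3, 1975: 31 days (July has 31).
Aug 3, 1975 → Sep 3, 1975: 31 days (August has 31).
Sep 3, 1975 → Oct 3, 1975: 30 days (September has 30).
Oct 3, 1975 → Nov 3, 1975: 31 days (October has 31).
Nov 3, 1975 → Dec 3, 1975: 30 days (November has 30).
Dec 3, 1975 → Jan 3, 1976: 31 days (December has 31).
Jan 3, 1976 → Feb 3, 1976: 31 days (January has 31).
Feb 3, 1976 → Mar 3, 1976: 29 days (February has 29).
Mar 3, 1976 → Apr 3, 1976: 31 days (March has 31).
Apr 3, 1976 → May 3, 1976: 30 days (April has 30).
May 3, 1976 → May 23, 1976: 20 days.
Total: 720 days.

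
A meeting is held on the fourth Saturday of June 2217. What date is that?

June 28, 2217

June 1, 2217 is a Sunday.
The first Saturday is therefore June 7 (6 days later).
The fourth Saturday is 7 + 3×7 = June 28.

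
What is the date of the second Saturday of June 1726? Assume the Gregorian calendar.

June 8, 1726

June 1, 1726 is a Saturday.
The first Saturday is therefore June 1 (same day).
The second Saturday is 1 + 1×7 = June 8.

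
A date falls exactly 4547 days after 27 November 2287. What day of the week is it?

Nov 27, 2287 is a Sunday.
4547 mod 7 = 4, so 4547 days after a Sunday is Sunday + 4 = Thursday.

Thursday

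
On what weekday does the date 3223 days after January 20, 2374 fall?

Wednesday

First find the weekday of Jan 20, 2374. Doomsday rule: the anchor day for the 2300s is Wednesday. For year 74: 74÷12 = 6 r 2, and 2÷4 = 0, so 6+2+0 = 8.
Wednesday + 8 ≡ Thursday — that's 2374's doomsday.
In January the doomsday date is Jan 3 (2374 is not a leap year).
Jan 20 is 17 days after Jan 3; 17 mod 7 = 3, so Thursday + 3 = Sunday.
3223 mod 7 = 3, so 3223 days after a Sunday is Sunday + 3 = Wednesday.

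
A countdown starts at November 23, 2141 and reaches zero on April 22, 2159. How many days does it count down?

Nov 23, 2141 → Nov 23, 2142: 365 days.
Nov 23, 2142 → Nov 23, 2143: 365 days.
Nov 23, 2143 → Nov 23, 2144: 366 days (Feb 29, 2144 is in that span).
Nov 23, 2144 → Nov 23, 2145: 365 days.
Nov 23, 2145 → Nov 23, 2146: 365 days.
Nov 23, 2146 → Nov 23, 2147: 365 days.
Nov 23, 2147 → Nov 23, 2148: 366 days (Feb 29, 2148 is in that span).
Nov 23, 2148 → Nov 23, 2149: 365 days.
Nov 23, 2149 → Nov 23, 2150: 365 days.
Nov 23, 2150 → Nov 23, 2151: 365 days.
Nov 23, 2151 → Nov 23, 2152: 366 days (Feb 29, 2152 is in that span).
Nov 23, 2152 → Nov 23, 2153: 365 days.
Nov 23, 2153 → Nov 23, 2154: 365 days.
Nov 23, 2154 → Nov 23, 2155: 365 days.
Nov 23, 2155 → Nov 23, 2156: 366 days (Feb 29, 2156 is in that span).
Nov 23, 2156 → Nov 23, 2157: 365 days.
Nov 23, 2157 → Nov 23, 2158: 365 days.
Nov 23, 2158 → Dec 23, 2158: 30 days (November has 30).
Dec 23, 2158 → Jan 23, 2159: 31 days (December has 31).
Jan 23, 2159 → Feb 23, 2159: 31 days (January has 31).
Feb 23, 2159 → Mar 23, 2159: 28 days (February has 28).
Mar 23, 2159 → Apr 22, 2159: 30 days.
Total: 6359 days.

6359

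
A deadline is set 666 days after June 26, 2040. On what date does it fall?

+365 (one year) → Jun 26, 2041 (301 left).
Jun has 30 days: +5 → Jul 1, 2041 (296 left).
Jul has 31 days: +31 → Aug 1, 2041 (265 left).
Aug has 31 days: +31 → Sep 1, 2041 (234 left).
Sep has 30 days: +30 → Oct 1, 2041 (204 left).
Oct has 31 days: +31 → Nov 1, 2041 (173 left).
Nov has 30 days: +30 → Dec 1, 2041 (143 left).
Dec has 31 days: +31 → Jan 1, 2042 (112 left).
Jan has 31 days: +31 → Feb 1, 2042 (81 left).
Feb has 28 days: +28 → Mar 1, 2042 (53 left).
Mar has 31 days: +31 → Apr 1, 2042 (22 left).
+22 → Apr 23, 2042.

April 23, 2042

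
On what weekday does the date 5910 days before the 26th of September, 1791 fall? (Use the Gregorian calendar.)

Saturday

First find the weekday of Sep 26, 1791. Doomsday rule: the anchor day for the 1700s is Sunday. For year 91: 91÷12 = 7 r 7, and 7÷4 = 1, so 7+7+1 = 15.
Sunday + 15 ≡ Monday — that's 1791's doomsday.
In September the doomsday date is Sep 5.
Sep 26 is 21 days after Sep 5; 21 mod 7 = 0, so Monday + 0 = Monday.
5910 mod 7 = 2, so 5910 days before a Monday is Monday − 2 = Saturday.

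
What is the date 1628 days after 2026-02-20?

August 6, 2030

+365 (one year) → Feb 20, 2027 (1263 left).
+365 (one year) → Feb 20, 2028 (898 left).
+366 (one year; includes Feb 29, 2028) → Feb 20, 2029 (532 left).
+365 (one year) → Feb 20, 2030 (167 left).
Feb has 28 days: +9 → Mar 1, 2030 (158 left).
Mar has 31 days: +31 → Apr 1, 2030 (127 left).
Apr has 30 days: +30 → May 1, 2030 (97 left).
May has 31 days: +31 → Jun 1, 2030 (66 left).
Jun has 30 days: +30 → Jul 1, 2030 (36 left).
Jul has 31 days: +31 → Aug 1, 2030 (5 left).
+5 → Aug 6, 2030.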